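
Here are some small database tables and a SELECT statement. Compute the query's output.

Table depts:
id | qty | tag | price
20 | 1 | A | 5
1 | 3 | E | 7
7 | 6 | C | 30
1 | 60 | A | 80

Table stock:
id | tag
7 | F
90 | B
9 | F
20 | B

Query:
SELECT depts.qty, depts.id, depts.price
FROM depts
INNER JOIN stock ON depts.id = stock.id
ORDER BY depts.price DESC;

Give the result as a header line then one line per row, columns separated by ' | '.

== RESULT ==
depts.qty | depts.id | depts.price
6 | 7 | 30
1 | 20 | 5

Derivation:
After JOIN stock (2 rows):
depts.id | depts.qty | depts.tag | depts.price | stock.id | stock.tag
20 | 1 | A | 5 | 20 | B
7 | 6 | C | 30 | 7 | F
After SELECT (2 rows):
depts.qty | depts.id | depts.price
1 | 20 | 5
6 | 7 | 30
After ORDER BY (2 rows):
depts.qty | depts.id | depts.price
6 | 7 | 30
1 | 20 | 5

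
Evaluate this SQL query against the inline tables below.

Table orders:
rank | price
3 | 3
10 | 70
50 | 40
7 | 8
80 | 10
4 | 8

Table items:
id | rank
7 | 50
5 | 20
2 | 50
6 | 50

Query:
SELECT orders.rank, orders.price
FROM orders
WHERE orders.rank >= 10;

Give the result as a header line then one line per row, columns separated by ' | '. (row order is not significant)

== RESULT ==
orders.rank | orders.price
10 | 70
50 | 40
80 | 10

Derivation:
After WHERE (3 rows):
orders.rank | orders.price
10 | 70
50 | 40
80 | 10
After SELECT (3 rows):
orders.rank | orders.price
10 | 70
50 | 40
80 | 10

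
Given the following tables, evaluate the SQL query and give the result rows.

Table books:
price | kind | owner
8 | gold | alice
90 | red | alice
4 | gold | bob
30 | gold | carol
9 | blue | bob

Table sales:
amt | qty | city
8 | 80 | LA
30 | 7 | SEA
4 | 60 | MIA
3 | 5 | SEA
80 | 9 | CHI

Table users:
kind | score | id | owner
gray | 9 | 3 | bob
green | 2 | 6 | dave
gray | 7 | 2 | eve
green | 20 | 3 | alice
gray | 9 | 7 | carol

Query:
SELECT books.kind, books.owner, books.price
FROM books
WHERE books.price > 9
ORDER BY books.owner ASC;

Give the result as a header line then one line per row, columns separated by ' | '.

== RESULT ==
books.kind | books.owner | books.price
red | alice | 90
gold | carol | 30

Derivation:
After WHERE (2 rows):
books.price | books.kind | books.owner
90 | red | alice
30 | gold | carol
After SELECT (2 rows):
books.kind | books.owner | books.price
red | alice | 90
gold | carol | 30
After ORDER BY (2 rows):
books.kind | books.owner | books.price
red | alice | 90
gold | carol | 30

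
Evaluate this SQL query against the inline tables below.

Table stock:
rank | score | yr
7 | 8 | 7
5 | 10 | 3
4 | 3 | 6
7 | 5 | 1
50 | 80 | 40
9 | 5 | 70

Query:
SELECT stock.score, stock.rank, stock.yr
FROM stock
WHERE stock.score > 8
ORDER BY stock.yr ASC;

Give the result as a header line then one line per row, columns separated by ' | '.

== RESULT ==
stock.score | stock.rank | stock.yr
10 | 5 | 3
80 | 50 | 40

Derivation:
After WHERE (2 rows):
stock.rank | stock.score | stock.yr
5 | 10 | 3
50 | 80 | 40
After SELECT (2 rows):
stock.score | stock.rank | stock.yr
10 | 5 | 3
80 | 50 | 40
After ORDER BY (2 rows):
stock.score | stock.rank | stock.yr
10 | 5 | 3
80 | 50 | 40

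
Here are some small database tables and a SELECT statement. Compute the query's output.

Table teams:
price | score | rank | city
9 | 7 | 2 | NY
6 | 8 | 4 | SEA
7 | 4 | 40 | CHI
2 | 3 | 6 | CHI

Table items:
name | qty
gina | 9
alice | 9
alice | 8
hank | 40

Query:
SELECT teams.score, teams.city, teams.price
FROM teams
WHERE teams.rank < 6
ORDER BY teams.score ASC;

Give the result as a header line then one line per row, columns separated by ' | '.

After WHERE (2 rows):
teams.price | teams.score | teams.rank | teams.city
9 | 7 | 2 | NY
6 | 8 | 4 | SEA
After SELECT (2 rows):
teams.score | teams.city | teams.price
7 | NY | 9
8 | SEA | 6
After ORDER BY (2 rows):
teams.score | teams.city | teams.price
7 | NY | 9
8 | SEA | 6

== RESULT ==
teams.score | teams.city | teams.price
7 | NY | 9
8 | SEA | 6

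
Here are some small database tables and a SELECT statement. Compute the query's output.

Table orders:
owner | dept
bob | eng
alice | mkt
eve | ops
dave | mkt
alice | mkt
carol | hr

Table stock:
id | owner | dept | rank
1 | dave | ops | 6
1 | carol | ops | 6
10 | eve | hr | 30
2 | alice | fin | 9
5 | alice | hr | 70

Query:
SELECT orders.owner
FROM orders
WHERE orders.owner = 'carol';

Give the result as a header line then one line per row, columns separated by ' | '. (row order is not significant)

After WHERE (1 rows):
orders.owner | orders.dept
carol | hr
After SELECT (1 rows):
orders.owner
carol

== RESULT ==
orders.owner
carol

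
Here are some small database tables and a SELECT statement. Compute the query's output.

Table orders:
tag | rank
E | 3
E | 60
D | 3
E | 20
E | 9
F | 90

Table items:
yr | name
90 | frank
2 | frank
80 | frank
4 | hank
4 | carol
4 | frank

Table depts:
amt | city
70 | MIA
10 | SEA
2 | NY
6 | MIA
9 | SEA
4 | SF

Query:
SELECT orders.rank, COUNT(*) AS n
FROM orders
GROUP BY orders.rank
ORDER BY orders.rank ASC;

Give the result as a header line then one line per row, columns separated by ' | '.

After GROUP BY (5 rows):
orders.rank | n
3 | 2
60 | 1
20 | 1
9 | 1
90 | 1
After ORDER BY (5 rows):
orders.rank | n
3 | 2
9 | 1
20 | 1
60 | 1
90 | 1

== RESULT ==
orders.rank | n
3 | 2
9 | 1
20 | 1
60 | 1
90 | 1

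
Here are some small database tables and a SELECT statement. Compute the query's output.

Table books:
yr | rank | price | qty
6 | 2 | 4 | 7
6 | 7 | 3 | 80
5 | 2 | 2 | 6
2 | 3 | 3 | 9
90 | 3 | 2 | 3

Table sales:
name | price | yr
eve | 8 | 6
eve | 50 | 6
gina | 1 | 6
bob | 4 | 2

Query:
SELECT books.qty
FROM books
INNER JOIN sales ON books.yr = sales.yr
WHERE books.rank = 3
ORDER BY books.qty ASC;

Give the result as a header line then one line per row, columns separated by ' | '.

After JOIN sales (7 rows):
books.yr | books.rank | books.price | books.qty | sales.name | sales.price | sales.yr
6 | 2 | 4 | 7 | eve | 8 | 6
6 | 2 | 4 | 7 | eve | 50 | 6
6 | 2 | 4 | 7 | gina | 1 | 6
6 | 7 | 3 | 80 | eve | 8 | 6
6 | 7 | 3 | 80 | eve | 50 | 6
6 | 7 | 3 | 80 | gina | 1 | 6
2 | 3 | 3 | 9 | bob | 4 | 2
After WHERE (1 rows):
books.yr | books.rank | books.price | books.qty | sales.name | sales.price | sales.yr
2 | 3 | 3 | 9 | bob | 4 | 2
After SELECT (1 rows):
books.qty
9
After ORDER BY (1 rows):
books.qty
9

== RESULT ==
books.qty
9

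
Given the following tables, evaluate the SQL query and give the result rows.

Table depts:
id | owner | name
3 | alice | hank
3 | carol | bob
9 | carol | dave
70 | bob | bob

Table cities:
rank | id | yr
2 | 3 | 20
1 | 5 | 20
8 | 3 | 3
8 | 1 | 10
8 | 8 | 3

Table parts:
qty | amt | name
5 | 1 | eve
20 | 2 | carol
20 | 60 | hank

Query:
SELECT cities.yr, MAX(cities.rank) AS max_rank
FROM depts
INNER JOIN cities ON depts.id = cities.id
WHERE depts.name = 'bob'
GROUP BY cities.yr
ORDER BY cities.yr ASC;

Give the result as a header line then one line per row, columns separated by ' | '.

== RESULT ==
cities.yr | max_rank
3 | 8
20 | 2

Derivation:
After JOIN cities (4 rows):
depts.id | depts.owner | depts.name | cities.rank | cities.id | cities.yr
3 | alice | hank | 2 | 3 | 20
3 | alice | hank | 8 | 3 | 3
3 | carol | bob | 2 | 3 | 20
3 | carol | bob | 8 | 3 | 3
After WHERE (2 rows):
depts.id | depts.owner | depts.name | cities.rank | cities.id | cities.yr
3 | carol | bob | 2 | 3 | 20
3 | carol | bob | 8 | 3 | 3
After GROUP BY (2 rows):
cities.yr | max_rank
20 | 2
3 | 8
After ORDER BY (2 rows):
cities.yr | max_rank
3 | 8
20 | 2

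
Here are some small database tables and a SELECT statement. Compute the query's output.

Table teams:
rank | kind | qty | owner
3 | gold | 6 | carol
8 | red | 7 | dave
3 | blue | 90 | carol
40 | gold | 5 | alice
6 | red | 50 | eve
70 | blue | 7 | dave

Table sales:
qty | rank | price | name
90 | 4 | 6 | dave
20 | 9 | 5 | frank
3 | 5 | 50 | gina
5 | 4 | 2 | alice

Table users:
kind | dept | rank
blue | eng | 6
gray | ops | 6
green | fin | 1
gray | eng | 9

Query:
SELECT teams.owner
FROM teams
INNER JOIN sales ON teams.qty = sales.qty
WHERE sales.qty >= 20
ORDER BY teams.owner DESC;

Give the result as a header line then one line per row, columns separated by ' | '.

== RESULT ==
teams.owner
carol

Derivation:
After JOIN sales (2 rows):
teams.rank | teams.kind | teams.qty | teams.owner | sales.qty | sales.rank | sales.price | sales.name
3 | blue | 90 | carol | 90 | 4 | 6 | dave
40 | gold | 5 | alice | 5 | 4 | 2 | alice
After WHERE (1 rows):
teams.rank | teams.kind | teams.qty | teams.owner | sales.qty | sales.rank | sales.price | sales.name
3 | blue | 90 | carol | 90 | 4 | 6 | dave
After SELECT (1 rows):
teams.owner
carol
After ORDER BY (1 rows):
teams.owner
carol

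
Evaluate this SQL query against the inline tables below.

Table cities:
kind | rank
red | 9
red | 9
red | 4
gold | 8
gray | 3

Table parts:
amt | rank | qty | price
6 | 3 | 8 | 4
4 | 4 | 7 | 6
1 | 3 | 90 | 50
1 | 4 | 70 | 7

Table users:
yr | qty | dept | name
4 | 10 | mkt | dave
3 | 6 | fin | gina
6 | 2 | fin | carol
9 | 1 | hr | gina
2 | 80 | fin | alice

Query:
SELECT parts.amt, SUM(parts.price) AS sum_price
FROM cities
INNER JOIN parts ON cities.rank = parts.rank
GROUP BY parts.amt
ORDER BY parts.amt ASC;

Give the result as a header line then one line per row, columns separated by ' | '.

== RESULT ==
parts.amt | sum_price
1 | 57
4 | 6
6 | 4

Derivation:
After JOIN parts (4 rows):
cities.kind | cities.rank | parts.amt | parts.rank | parts.qty | parts.price
red | 4 | 4 | 4 | 7 | 6
red | 4 | 1 | 4 | 70 | 7
gray | 3 | 6 | 3 | 8 | 4
gray | 3 | 1 | 3 | 90 | 50
After GROUP BY (3 rows):
parts.amt | sum_price
4 | 6
1 | 57
6 | 4
After ORDER BY (3 rows):
parts.amt | sum_price
1 | 57
4 | 6
6 | 4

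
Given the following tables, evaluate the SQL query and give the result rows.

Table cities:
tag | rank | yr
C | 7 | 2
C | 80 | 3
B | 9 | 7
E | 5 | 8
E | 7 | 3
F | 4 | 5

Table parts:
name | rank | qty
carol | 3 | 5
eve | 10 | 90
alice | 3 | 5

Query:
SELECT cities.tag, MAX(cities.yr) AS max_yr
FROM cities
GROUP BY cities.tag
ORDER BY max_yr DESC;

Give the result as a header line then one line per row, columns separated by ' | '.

After GROUP BY (4 rows):
cities.tag | max_yr
C | 3
B | 7
E | 8
F | 5
After ORDER BY (4 rows):
cities.tag | max_yr
E | 8
B | 7
F | 5
C | 3

== RESULT ==
cities.tag | max_yr
E | 8
B | 7
F | 5
C | 3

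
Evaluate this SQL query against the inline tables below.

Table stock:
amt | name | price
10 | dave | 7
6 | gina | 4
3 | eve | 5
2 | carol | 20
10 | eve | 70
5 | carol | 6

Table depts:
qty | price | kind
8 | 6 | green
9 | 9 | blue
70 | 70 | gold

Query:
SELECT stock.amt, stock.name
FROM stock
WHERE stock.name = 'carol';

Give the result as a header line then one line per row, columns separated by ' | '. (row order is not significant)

== RESULT ==
stock.amt | stock.name
2 | carol
5 | carol

Derivation:
After WHERE (2 rows):
stock.amt | stock.name | stock.price
2 | carol | 20
5 | carol | 6
After SELECT (2 rows):
stock.amt | stock.name
2 | carol
5 | carol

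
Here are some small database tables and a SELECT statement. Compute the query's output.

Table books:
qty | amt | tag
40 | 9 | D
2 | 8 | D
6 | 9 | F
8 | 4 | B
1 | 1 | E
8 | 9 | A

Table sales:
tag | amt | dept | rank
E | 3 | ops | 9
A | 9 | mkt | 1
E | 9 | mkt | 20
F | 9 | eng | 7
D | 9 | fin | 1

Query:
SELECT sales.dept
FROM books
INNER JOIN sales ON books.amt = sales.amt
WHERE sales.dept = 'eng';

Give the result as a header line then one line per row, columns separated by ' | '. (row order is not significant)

After JOIN sales (12 rows):
books.qty | books.amt | books.tag | sales.tag | sales.amt | sales.dept | sales.rank
40 | 9 | D | A | 9 | mkt | 1
40 | 9 | D | E | 9 | mkt | 20
40 | 9 | D | F | 9 | eng | 7
40 | 9 | D | D | 9 | fin | 1
6 | 9 | F | A | 9 | mkt | 1
6 | 9 | F | E | 9 | mkt | 20
6 | 9 | F | F | 9 | eng | 7
6 | 9 | F | D | 9 | fin | 1
8 | 9 | A | A | 9 | mkt | 1
8 | 9 | A | E | 9 | mkt | 20
8 | 9 | A | F | 9 | eng | 7
8 | 9 | A | D | 9 | fin | 1
After WHERE (3 rows):
books.qty | books.amt | books.tag | sales.tag | sales.amt | sales.dept | sales.rank
40 | 9 | D | F | 9 | eng | 7
6 | 9 | F | F | 9 | eng | 7
8 | 9 | A | F | 9 | eng | 7
After SELECT (3 rows):
sales.dept
eng
eng
eng

== RESULT ==
sales.dept
eng
eng
eng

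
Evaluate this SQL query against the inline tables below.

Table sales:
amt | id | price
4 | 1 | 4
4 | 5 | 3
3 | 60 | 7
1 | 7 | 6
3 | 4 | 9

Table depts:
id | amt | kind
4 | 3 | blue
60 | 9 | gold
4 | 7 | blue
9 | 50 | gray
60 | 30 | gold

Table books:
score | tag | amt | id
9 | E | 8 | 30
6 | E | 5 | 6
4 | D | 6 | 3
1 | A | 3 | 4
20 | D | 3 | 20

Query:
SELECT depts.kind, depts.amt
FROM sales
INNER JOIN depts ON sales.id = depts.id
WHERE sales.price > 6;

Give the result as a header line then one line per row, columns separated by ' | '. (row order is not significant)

After JOIN depts (4 rows):
sales.amt | sales.id | sales.price | depts.id | depts.amt | depts.kind
3 | 60 | 7 | 60 | 9 | gold
3 | 60 | 7 | 60 | 30 | gold
3 | 4 | 9 | 4 | 3 | blue
3 | 4 | 9 | 4 | 7 | blue
After WHERE (4 rows):
sales.amt | sales.id | sales.price | depts.id | depts.amt | depts.kind
3 | 60 | 7 | 60 | 9 | gold
3 | 60 | 7 | 60 | 30 | gold
3 | 4 | 9 | 4 | 3 | blue
3 | 4 | 9 | 4 | 7 | blue
After SELECT (4 rows):
depts.kind | depts.amt
gold | 9
gold | 30
blue | 3
blue | 7

== RESULT ==
depts.kind | depts.amt
gold | 9
gold | 30
blue | 3
blue | 7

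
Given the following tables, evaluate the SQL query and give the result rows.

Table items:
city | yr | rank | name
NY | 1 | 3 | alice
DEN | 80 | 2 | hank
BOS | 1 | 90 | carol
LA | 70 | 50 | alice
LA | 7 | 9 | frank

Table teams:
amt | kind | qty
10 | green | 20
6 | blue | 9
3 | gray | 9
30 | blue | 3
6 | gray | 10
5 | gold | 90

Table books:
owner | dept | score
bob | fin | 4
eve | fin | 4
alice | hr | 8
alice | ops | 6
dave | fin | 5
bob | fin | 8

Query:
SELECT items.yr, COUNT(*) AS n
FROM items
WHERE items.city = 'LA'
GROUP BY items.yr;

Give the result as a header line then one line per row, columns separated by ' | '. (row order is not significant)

After WHERE (2 rows):
items.city | items.yr | items.rank | items.name
LA | 70 | 50 | alice
LA | 7 | 9 | frank
After GROUP BY (2 rows):
items.yr | n
70 | 1
7 | 1

== RESULT ==
items.yr | n
70 | 1
7 | 1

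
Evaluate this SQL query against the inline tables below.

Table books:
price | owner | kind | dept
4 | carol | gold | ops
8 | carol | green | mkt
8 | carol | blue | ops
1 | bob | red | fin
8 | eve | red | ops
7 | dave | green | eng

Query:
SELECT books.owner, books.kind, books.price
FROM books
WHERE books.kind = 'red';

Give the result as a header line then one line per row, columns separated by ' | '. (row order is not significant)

After WHERE (2 rows):
books.price | books.owner | books.kind | books.dept
1 | bob | red | fin
8 | eve | red | ops
After SELECT (2 rows):
books.owner | books.kind | books.price
bob | red | 1
eve | red | 8

== RESULT ==
books.owner | books.kind | books.price
bob | red | 1
eve | red | 8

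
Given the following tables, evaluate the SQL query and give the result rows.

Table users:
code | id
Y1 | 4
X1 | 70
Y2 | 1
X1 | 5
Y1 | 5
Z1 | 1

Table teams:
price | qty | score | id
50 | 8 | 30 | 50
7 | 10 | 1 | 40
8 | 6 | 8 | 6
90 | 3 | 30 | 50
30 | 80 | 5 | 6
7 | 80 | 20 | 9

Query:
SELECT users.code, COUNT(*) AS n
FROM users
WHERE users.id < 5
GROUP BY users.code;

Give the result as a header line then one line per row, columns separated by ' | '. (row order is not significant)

== RESULT ==
users.code | n
Y1 | 1
Y2 | 1
Z1 | 1

Derivation:
After WHERE (3 rows):
users.code | users.id
Y1 | 4
Y2 | 1
Z1 | 1
After GROUP BY (3 rows):
users.code | n
Y1 | 1
Y2 | 1
Z1 | 1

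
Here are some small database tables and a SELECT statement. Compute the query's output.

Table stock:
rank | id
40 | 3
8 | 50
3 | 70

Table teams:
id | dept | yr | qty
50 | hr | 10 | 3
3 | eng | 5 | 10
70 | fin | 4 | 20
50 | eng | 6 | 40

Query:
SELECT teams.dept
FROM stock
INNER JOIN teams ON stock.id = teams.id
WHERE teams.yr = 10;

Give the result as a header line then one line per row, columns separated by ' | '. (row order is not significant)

== RESULT ==
teams.dept
hr

Derivation:
After JOIN teams (4 rows):
stock.rank | stock.id | teams.id | teams.dept | teams.yr | teams.qty
40 | 3 | 3 | eng | 5 | 10
8 | 50 | 50 | hr | 10 | 3
8 | 50 | 50 | eng | 6 | 40
3 | 70 | 70 | fin | 4 | 20
After WHERE (1 rows):
stock.rank | stock.id | teams.id | teams.dept | teams.yr | teams.qty
8 | 50 | 50 | hr | 10 | 3
After SELECT (1 rows):
teams.dept
hr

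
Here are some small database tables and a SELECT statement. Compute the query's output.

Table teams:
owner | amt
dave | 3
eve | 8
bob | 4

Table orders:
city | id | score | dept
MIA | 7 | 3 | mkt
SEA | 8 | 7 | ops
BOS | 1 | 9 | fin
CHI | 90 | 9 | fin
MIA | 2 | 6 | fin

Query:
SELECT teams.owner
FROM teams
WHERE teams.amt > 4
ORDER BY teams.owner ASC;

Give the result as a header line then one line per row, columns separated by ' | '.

After WHERE (1 rows):
teams.owner | teams.amt
eve | 8
After SELECT (1 rows):
teams.owner
eve
After ORDER BY (1 rows):
teams.owner
eve

== RESULT ==
teams.owner
eve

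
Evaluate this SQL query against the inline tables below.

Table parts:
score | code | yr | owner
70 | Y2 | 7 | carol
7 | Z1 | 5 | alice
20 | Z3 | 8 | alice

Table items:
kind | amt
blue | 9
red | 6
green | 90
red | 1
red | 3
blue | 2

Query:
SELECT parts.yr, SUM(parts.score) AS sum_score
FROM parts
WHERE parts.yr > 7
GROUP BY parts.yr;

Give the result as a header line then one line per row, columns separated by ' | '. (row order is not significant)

== RESULT ==
parts.yr | sum_score
8 | 20

Derivation:
After WHERE (1 rows):
parts.score | parts.code | parts.yr | parts.owner
20 | Z3 | 8 | alice
After GROUP BY (1 rows):
parts.yr | sum_score
8 | 20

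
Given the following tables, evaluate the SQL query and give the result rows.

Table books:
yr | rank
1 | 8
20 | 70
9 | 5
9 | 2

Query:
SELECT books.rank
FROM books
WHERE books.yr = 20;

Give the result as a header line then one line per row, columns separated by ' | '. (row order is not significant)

== RESULT ==
books.rank
70

Derivation:
After WHERE (1 rows):
books.yr | books.rank
20 | 70
After SELECT (1 rows):
books.rank
70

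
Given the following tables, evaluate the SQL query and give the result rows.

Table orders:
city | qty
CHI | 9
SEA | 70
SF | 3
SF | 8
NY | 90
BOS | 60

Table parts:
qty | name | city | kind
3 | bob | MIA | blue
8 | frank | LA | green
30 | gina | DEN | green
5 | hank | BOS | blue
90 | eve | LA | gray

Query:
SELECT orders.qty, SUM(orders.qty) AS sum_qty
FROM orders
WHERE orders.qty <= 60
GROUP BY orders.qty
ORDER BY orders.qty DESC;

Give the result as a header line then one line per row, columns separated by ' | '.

== RESULT ==
orders.qty | sum_qty
60 | 60
9 | 9
8 | 8
3 | 3

Derivation:
After WHERE (4 rows):
orders.city | orders.qty
CHI | 9
SF | 3
SF | 8
BOS | 60
After GROUP BY (4 rows):
orders.qty | sum_qty
9 | 9
3 | 3
8 | 8
60 | 60
After ORDER BY (4 rows):
orders.qty | sum_qty
60 | 60
9 | 9
8 | 8
3 | 3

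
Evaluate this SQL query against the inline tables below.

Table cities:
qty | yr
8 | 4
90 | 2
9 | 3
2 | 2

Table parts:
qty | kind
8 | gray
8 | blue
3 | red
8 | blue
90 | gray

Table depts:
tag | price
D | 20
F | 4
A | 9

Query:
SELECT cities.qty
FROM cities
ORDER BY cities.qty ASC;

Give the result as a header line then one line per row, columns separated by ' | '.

== RESULT ==
cities.qty
2
8
9
90

Derivation:
After SELECT (4 rows):
cities.qty
8
90
9
2
After ORDER BY (4 rows):
cities.qty
2
8
9
90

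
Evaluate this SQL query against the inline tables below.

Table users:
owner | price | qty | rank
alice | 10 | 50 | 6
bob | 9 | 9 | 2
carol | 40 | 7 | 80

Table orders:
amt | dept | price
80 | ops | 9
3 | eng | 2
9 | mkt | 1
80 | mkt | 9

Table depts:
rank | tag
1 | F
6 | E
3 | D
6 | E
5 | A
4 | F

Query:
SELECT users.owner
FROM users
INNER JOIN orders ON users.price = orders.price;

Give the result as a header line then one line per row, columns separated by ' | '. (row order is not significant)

After JOIN orders (2 rows):
users.owner | users.price | users.qty | users.rank | orders.amt | orders.dept | orders.price
bob | 9 | 9 | 2 | 80 | ops | 9
bob | 9 | 9 | 2 | 80 | mkt | 9
After SELECT (2 rows):
users.owner
bob
bob

== RESULT ==
users.owner
bob
bob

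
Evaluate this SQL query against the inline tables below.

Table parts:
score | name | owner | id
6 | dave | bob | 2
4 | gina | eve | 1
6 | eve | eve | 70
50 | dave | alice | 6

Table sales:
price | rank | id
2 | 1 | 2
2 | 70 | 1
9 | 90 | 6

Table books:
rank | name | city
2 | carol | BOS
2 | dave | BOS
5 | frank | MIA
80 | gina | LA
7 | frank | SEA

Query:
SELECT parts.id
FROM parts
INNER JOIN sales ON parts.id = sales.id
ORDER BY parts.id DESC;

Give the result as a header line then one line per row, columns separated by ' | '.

After JOIN sales (3 rows):
parts.score | parts.name | parts.owner | parts.id | sales.price | sales.rank | sales.id
6 | dave | bob | 2 | 2 | 1 | 2
4 | gina | eve | 1 | 2 | 70 | 1
50 | dave | alice | 6 | 9 | 90 | 6
After SELECT (3 rows):
parts.id
2
1
6
After ORDER BY (3 rows):
parts.id
6
2
1

== RESULT ==
parts.id
6
2
1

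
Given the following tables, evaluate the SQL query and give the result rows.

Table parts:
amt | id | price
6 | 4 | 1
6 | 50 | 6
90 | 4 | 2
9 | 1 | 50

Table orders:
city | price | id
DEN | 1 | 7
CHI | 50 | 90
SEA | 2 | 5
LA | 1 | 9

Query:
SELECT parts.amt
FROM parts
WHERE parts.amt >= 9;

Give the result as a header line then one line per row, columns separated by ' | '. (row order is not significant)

== RESULT ==
parts.amt
90
9

Derivation:
After WHERE (2 rows):
parts.amt | parts.id | parts.price
90 | 4 | 2
9 | 1 | 50
After SELECT (2 rows):
parts.amt
90
9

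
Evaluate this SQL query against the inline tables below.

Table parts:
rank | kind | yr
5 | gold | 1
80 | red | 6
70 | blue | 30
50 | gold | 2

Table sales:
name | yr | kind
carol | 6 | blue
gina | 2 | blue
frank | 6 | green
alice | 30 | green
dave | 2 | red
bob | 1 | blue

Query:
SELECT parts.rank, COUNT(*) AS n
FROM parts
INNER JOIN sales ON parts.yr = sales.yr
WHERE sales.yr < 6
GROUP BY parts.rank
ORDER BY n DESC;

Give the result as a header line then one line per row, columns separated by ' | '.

After JOIN sales (6 rows):
parts.rank | parts.kind | parts.yr | sales.name | sales.yr | sales.kind
5 | gold | 1 | bob | 1 | blue
80 | red | 6 | carol | 6 | blue
80 | red | 6 | frank | 6 | green
70 | blue | 30 | alice | 30 | green
50 | gold | 2 | gina | 2 | blue
50 | gold | 2 | dave | 2 | red
After WHERE (3 rows):
parts.rank | parts.kind | parts.yr | sales.name | sales.yr | sales.kind
5 | gold | 1 | bob | 1 | blue
50 | gold | 2 | gina | 2 | blue
50 | gold | 2 | dave | 2 | red
After GROUP BY (2 rows):
parts.rank | n
5 | 1
50 | 2
After ORDER BY (2 rows):
parts.rank | n
50 | 2
5 | 1

== RESULT ==
parts.rank | n
50 | 2
5 | 1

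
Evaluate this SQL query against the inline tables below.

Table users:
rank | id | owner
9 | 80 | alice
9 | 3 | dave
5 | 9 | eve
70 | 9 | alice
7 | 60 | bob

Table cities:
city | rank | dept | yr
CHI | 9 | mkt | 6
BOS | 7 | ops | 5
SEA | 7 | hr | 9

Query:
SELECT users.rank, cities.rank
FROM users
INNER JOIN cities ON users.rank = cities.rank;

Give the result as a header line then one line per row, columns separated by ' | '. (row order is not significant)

After JOIN cities (4 rows):
users.rank | users.id | users.owner | cities.city | cities.rank | cities.dept | cities.yr
9 | 80 | alice | CHI | 9 | mkt | 6
9 | 3 | dave | CHI | 9 | mkt | 6
7 | 60 | bob | BOS | 7 | ops | 5
7 | 60 | bob | SEA | 7 | hr | 9
After SELECT (4 rows):
users.rank | cities.rank
9 | 9
9 | 9
7 | 7
7 | 7

== RESULT ==
users.rank | cities.rank
9 | 9
9 | 9
7 | 7
7 | 7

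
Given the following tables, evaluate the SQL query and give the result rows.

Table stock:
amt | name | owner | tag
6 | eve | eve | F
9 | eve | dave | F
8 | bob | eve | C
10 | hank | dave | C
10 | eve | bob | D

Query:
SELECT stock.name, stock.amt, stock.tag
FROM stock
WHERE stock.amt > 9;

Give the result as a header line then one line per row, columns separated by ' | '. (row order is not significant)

After WHERE (2 rows):
stock.amt | stock.name | stock.owner | stock.tag
10 | hank | dave | C
10 | eve | bob | D
After SELECT (2 rows):
stock.name | stock.amt | stock.tag
hank | 10 | C
eve | 10 | D

== RESULT ==
stock.name | stock.amt | stock.tag
hank | 10 | C
eve | 10 | D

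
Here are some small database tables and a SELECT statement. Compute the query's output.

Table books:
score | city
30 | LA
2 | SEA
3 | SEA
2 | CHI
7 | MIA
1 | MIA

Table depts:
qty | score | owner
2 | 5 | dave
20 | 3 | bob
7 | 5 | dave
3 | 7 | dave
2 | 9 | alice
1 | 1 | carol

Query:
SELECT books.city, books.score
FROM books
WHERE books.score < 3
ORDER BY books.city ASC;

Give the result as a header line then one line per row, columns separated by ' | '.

After WHERE (3 rows):
books.score | books.city
2 | SEA
2 | CHI
1 | MIA
After SELECT (3 rows):
books.city | books.score
SEA | 2
CHI | 2
MIA | 1
After ORDER BY (3 rows):
books.city | books.score
CHI | 2
MIA | 1
SEA | 2

== RESULT ==
books.city | books.score
CHI | 2
MIA | 1
SEA | 2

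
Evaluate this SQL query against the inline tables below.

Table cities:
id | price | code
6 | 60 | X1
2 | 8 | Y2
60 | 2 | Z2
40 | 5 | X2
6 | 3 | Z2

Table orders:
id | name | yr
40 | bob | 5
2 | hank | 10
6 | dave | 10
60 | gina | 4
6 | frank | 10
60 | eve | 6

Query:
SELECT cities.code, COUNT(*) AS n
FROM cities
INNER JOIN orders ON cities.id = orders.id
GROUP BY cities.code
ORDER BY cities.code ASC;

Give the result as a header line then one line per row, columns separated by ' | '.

After JOIN orders (8 rows):
cities.id | cities.price | cities.code | orders.id | orders.name | orders.yr
6 | 60 | X1 | 6 | dave | 10
6 | 60 | X1 | 6 | frank | 10
2 | 8 | Y2 | 2 | hank | 10
60 | 2 | Z2 | 60 | gina | 4
60 | 2 | Z2 | 60 | eve | 6
40 | 5 | X2 | 40 | bob | 5
6 | 3 | Z2 | 6 | dave | 10
6 | 3 | Z2 | 6 | frank | 10
After GROUP BY (4 rows):
cities.code | n
X1 | 2
Y2 | 1
Z2 | 4
X2 | 1
After ORDER BY (4 rows):
cities.code | n
X1 | 2
X2 | 1
Y2 | 1
Z2 | 4

== RESULT ==
cities.code | n
X1 | 2
X2 | 1
Y2 | 1
Z2 | 4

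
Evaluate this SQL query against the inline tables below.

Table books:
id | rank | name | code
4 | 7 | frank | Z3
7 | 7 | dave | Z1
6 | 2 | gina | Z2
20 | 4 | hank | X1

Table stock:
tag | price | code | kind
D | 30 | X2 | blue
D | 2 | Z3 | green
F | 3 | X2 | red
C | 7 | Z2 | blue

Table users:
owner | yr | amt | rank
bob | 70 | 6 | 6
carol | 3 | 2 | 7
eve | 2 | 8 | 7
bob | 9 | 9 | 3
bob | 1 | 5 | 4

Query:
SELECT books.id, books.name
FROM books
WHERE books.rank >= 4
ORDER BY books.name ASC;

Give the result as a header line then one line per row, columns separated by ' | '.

== RESULT ==
books.id | books.name
7 | dave
4 | frank
20 | hank

Derivation:
After WHERE (3 rows):
books.id | books.rank | books.name | books.code
4 | 7 | frank | Z3
7 | 7 | dave | Z1
20 | 4 | hank | X1
After SELECT (3 rows):
books.id | books.name
4 | frank
7 | dave
20 | hank
After ORDER BY (3 rows):
books.id | books.name
7 | dave
4 | frank
20 | hank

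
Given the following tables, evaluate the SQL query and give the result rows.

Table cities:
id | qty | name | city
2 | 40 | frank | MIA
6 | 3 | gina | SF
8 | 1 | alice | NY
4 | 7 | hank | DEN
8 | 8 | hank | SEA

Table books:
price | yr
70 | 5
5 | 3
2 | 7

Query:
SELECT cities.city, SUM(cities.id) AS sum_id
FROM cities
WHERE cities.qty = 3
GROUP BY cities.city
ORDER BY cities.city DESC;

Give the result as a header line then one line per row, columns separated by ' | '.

== RESULT ==
cities.city | sum_id
SF | 6

Derivation:
After WHERE (1 rows):
cities.id | cities.qty | cities.name | cities.city
6 | 3 | gina | SF
After GROUP BY (1 rows):
cities.city | sum_id
SF | 6
After ORDER BY (1 rows):
cities.city | sum_id
SF | 6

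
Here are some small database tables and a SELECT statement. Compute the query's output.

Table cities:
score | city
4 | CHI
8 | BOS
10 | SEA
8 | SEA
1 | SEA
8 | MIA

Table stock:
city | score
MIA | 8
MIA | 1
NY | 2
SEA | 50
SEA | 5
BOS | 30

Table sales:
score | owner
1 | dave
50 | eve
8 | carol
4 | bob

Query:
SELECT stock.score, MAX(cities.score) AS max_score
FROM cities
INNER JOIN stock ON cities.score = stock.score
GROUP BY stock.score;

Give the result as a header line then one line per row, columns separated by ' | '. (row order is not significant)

== RESULT ==
stock.score | max_score
8 | 8
1 | 1

Derivation:
After JOIN stock (4 rows):
cities.score | cities.city | stock.city | stock.score
8 | BOS | MIA | 8
8 | SEA | MIA | 8
1 | SEA | MIA | 1
8 | MIA | MIA | 8
After GROUP BY (2 rows):
stock.score | max_score
8 | 8
1 | 1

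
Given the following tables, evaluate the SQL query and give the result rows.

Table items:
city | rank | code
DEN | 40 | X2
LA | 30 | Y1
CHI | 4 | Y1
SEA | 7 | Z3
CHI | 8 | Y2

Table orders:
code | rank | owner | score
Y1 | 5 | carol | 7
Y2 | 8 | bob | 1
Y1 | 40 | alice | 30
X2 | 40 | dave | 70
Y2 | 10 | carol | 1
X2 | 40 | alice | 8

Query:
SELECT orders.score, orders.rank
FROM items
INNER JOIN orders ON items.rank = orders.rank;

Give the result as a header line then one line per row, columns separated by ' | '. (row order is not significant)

After JOIN orders (4 rows):
items.city | items.rank | items.code | orders.code | orders.rank | orders.owner | orders.score
DEN | 40 | X2 | Y1 | 40 | alice | 30
DEN | 40 | X2 | X2 | 40 | dave | 70
DEN | 40 | X2 | X2 | 40 | alice | 8
CHI | 8 | Y2 | Y2 | 8 | bob | 1
After SELECT (4 rows):
orders.score | orders.rank
30 | 40
70 | 40
8 | 40
1 | 8

== RESULT ==
orders.score | orders.rank
30 | 40
70 | 40
8 | 40
1 | 8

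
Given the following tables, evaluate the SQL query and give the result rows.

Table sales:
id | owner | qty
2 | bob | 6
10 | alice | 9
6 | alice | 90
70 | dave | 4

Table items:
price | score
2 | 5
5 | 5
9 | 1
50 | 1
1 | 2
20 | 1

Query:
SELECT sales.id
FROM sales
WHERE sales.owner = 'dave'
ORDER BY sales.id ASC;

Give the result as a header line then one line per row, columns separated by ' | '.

== RESULT ==
sales.id
70

Derivation:
After WHERE (1 rows):
sales.id | sales.owner | sales.qty
70 | dave | 4
After SELECT (1 rows):
sales.id
70
After ORDER BY (1 rows):
sales.id
70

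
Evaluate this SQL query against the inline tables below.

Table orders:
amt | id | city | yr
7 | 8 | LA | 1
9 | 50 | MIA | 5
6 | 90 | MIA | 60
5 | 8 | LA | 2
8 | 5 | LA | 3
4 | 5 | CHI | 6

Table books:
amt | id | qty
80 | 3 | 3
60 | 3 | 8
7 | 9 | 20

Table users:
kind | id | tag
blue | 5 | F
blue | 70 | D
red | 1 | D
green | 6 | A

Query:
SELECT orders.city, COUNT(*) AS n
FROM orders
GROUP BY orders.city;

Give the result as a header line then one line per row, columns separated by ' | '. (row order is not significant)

After GROUP BY (3 rows):
orders.city | n
LA | 3
MIA | 2
CHI | 1

== RESULT ==
orders.city | n
LA | 3
MIA | 2
CHI | 1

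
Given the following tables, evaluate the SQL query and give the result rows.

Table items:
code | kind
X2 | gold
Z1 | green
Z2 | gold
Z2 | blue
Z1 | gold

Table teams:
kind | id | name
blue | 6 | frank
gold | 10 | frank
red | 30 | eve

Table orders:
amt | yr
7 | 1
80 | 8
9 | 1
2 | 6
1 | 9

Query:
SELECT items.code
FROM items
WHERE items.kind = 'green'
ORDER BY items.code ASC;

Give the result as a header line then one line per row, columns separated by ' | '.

After WHERE (1 rows):
items.code | items.kind
Z1 | green
After SELECT (1 rows):
items.code
Z1
After ORDER BY (1 rows):
items.code
Z1

== RESULT ==
items.code
Z1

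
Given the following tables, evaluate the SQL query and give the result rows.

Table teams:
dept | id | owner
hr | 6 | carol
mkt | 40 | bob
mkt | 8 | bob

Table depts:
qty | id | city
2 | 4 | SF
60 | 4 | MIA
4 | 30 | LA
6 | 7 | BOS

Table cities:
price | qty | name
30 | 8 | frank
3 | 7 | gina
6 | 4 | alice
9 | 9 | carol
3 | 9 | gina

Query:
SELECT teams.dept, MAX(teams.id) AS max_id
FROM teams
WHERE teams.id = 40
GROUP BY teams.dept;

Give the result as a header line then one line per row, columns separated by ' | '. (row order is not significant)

After WHERE (1 rows):
teams.dept | teams.id | teams.owner
mkt | 40 | bob
After GROUP BY (1 rows):
teams.dept | max_id
mkt | 40

== RESULT ==
teams.dept | max_id
mkt | 40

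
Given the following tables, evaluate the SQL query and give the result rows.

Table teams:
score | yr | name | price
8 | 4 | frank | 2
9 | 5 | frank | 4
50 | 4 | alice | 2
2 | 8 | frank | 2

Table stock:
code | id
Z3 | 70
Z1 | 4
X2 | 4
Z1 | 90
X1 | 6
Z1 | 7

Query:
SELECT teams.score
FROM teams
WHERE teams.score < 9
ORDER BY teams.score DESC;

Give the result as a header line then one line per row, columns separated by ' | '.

== RESULT ==
teams.score
8
2

Derivation:
After WHERE (2 rows):
teams.score | teams.yr | teams.name | teams.price
8 | 4 | frank | 2
2 | 8 | frank | 2
After SELECT (2 rows):
teams.score
8
2
After ORDER BY (2 rows):
teams.score
8
2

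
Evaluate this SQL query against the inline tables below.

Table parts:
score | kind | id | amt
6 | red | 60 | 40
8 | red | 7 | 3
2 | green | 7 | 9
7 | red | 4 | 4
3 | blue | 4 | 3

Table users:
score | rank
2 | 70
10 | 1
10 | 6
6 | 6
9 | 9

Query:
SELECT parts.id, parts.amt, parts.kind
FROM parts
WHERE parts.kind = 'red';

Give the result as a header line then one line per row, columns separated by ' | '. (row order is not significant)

== RESULT ==
parts.id | parts.amt | parts.kind
60 | 40 | red
7 | 3 | red
4 | 4 | red

Derivation:
After WHERE (3 rows):
parts.score | parts.kind | parts.id | parts.amt
6 | red | 60 | 40
8 | red | 7 | 3
7 | red | 4 | 4
After SELECT (3 rows):
parts.id | parts.amt | parts.kind
60 | 40 | red
7 | 3 | red
4 | 4 | red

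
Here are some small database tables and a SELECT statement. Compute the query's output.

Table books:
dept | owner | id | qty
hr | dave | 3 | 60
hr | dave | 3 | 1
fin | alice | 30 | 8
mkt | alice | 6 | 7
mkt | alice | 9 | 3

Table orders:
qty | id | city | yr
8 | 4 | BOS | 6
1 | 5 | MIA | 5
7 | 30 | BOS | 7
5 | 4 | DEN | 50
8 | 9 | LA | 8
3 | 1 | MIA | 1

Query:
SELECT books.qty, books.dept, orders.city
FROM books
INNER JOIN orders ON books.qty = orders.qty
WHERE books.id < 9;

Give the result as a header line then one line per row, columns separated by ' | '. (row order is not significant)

After JOIN orders (5 rows):
books.dept | books.owner | books.id | books.qty | orders.qty | orders.id | orders.city | orders.yr
hr | dave | 3 | 1 | 1 | 5 | MIA | 5
fin | alice | 30 | 8 | 8 | 4 | BOS | 6
fin | alice | 30 | 8 | 8 | 9 | LA | 8
mkt | alice | 6 | 7 | 7 | 30 | BOS | 7
mkt | alice | 9 | 3 | 3 | 1 | MIA | 1
After WHERE (2 rows):
books.dept | books.owner | books.id | books.qty | orders.qty | orders.id | orders.city | orders.yr
hr | dave | 3 | 1 | 1 | 5 | MIA | 5
mkt | alice | 6 | 7 | 7 | 30 | BOS | 7
After SELECT (2 rows):
books.qty | books.dept | orders.city
1 | hr | MIA
7 | mkt | BOS

== RESULT ==
books.qty | books.dept | orders.city
1 | hr | MIA
7 | mkt | BOS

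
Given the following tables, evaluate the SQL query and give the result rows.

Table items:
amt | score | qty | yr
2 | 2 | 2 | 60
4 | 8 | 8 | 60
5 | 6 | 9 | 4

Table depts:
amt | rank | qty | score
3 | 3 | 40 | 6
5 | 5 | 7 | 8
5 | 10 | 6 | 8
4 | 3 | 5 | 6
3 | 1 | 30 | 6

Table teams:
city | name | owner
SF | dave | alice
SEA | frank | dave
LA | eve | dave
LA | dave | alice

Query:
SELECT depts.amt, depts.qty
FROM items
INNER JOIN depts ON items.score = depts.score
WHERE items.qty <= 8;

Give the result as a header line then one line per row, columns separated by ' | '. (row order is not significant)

After JOIN depts (5 rows):
items.amt | items.score | items.qty | items.yr | depts.amt | depts.rank | depts.qty | depts.score
4 | 8 | 8 | 60 | 5 | 5 | 7 | 8
4 | 8 | 8 | 60 | 5 | 10 | 6 | 8
5 | 6 | 9 | 4 | 3 | 3 | 40 | 6
5 | 6 | 9 | 4 | 4 | 3 | 5 | 6
5 | 6 | 9 | 4 | 3 | 1 | 30 | 6
After WHERE (2 rows):
items.amt | items.score | items.qty | items.yr | depts.amt | depts.rank | depts.qty | depts.score
4 | 8 | 8 | 60 | 5 | 5 | 7 | 8
4 | 8 | 8 | 60 | 5 | 10 | 6 | 8
After SELECT (2 rows):
depts.amt | depts.qty
5 | 7
5 | 6

== RESULT ==
depts.amt | depts.qty
5 | 7
5 | 6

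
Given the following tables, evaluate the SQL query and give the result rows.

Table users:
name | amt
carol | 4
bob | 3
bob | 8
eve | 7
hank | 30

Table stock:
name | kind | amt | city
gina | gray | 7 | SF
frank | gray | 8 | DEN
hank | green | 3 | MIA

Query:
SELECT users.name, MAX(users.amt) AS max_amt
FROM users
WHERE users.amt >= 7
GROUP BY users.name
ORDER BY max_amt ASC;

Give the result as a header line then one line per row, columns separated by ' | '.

== RESULT ==
users.name | max_amt
eve | 7
bob | 8
hank | 30

Derivation:
After WHERE (3 rows):
users.name | users.amt
bob | 8
eve | 7
hank | 30
After GROUP BY (3 rows):
users.name | max_amt
bob | 8
eve | 7
hank | 30
After ORDER BY (3 rows):
users.name | max_amt
eve | 7
bob | 8
hank | 30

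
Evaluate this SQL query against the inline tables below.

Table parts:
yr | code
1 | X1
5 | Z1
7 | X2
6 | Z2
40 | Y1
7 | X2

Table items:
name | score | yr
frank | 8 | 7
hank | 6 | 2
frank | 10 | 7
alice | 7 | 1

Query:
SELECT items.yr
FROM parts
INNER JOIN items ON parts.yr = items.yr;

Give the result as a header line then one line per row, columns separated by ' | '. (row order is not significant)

== RESULT ==
items.yr
1
7
7
7
7

Derivation:
After JOIN items (5 rows):
parts.yr | parts.code | items.name | items.score | items.yr
1 | X1 | alice | 7 | 1
7 | X2 | frank | 8 | 7
7 | X2 | frank | 10 | 7
7 | X2 | frank | 8 | 7
7 | X2 | frank | 10 | 7
After SELECT (5 rows):
items.yr
1
7
7
7
7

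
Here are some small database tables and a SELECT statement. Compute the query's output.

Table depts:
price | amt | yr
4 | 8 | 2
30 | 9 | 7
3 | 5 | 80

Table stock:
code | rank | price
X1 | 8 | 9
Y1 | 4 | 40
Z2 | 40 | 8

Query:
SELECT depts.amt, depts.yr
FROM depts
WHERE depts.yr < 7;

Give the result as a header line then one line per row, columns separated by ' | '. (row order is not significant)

== RESULT ==
depts.amt | depts.yr
8 | 2

Derivation:
After WHERE (1 rows):
depts.price | depts.amt | depts.yr
4 | 8 | 2
After SELECT (1 rows):
depts.amt | depts.yr
8 | 2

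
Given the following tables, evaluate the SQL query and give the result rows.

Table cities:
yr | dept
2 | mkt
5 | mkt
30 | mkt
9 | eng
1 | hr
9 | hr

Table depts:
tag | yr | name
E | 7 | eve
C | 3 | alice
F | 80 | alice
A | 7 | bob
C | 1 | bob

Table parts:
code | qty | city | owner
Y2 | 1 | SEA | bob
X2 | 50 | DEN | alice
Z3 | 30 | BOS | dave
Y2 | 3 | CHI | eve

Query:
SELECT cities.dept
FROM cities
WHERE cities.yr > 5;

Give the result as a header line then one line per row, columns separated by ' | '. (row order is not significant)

== RESULT ==
cities.dept
mkt
eng
hr

Derivation:
After WHERE (3 rows):
cities.yr | cities.dept
30 | mkt
9 | eng
9 | hr
After SELECT (3 rows):
cities.dept
mkt
eng
hr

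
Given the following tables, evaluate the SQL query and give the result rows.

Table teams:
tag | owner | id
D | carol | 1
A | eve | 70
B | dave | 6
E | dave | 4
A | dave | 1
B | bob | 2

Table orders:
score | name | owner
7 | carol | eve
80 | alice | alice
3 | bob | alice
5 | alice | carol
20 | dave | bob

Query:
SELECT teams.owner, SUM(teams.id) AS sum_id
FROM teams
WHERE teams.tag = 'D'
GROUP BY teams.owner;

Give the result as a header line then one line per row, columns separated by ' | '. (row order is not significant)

== RESULT ==
teams.owner | sum_id
carol | 1

Derivation:
After WHERE (1 rows):
teams.tag | teams.owner | teams.id
D | carol | 1
After GROUP BY (1 rows):
teams.owner | sum_id
carol | 1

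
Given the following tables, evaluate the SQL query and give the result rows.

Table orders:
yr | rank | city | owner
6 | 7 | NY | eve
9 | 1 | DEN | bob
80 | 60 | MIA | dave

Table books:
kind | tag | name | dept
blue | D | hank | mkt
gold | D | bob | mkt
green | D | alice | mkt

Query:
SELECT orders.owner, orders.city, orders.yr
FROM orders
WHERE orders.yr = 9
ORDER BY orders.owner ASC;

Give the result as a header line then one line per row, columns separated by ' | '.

After WHERE (1 rows):
orders.yr | orders.rank | orders.city | orders.owner
9 | 1 | DEN | bob
After SELECT (1 rows):
orders.owner | orders.city | orders.yr
bob | DEN | 9
After ORDER BY (1 rows):
orders.owner | orders.city | orders.yr
bob | DEN | 9

== RESULT ==
orders.owner | orders.city | orders.yr
bob | DEN | 9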